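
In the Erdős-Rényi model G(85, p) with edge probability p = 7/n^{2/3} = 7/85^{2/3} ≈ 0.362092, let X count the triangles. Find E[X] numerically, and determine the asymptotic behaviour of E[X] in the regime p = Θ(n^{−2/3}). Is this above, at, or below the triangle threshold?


Number of potential triangles: C(85, 3) = 98770.
Each occurs with probability p³ ≈ (0.362092)³ ≈ 4.74740484e-02.
By linearity: E[X] = C(85, 3)·p³ ≈ 98770 · 4.74740484e-02 ≈ 4689.011765.
Since α = 2/3 < 1, p = c/n^{2/3} ≫ 1/n is above the triangle threshold p ~ 1/n. Asymptotically E[X] ~ (c³/6)·n^{3(1−α)} = (7³/6)·n^{1} → ∞; triangles are abundant w.h.p.

E[X] ≈ 4689.011765; in regime p = Θ(1/n^{2/3}) E[X] diverges (above the triangle threshold p ~ 1/n).


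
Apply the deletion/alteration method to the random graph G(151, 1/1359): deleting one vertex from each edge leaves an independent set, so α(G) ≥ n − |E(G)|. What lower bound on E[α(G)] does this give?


E[|E(G)|] = C(151, 2)·p = 11325 · (1/1359) = 25/3.
E[α(G)] ≥ n − E[|E(G)|] = 151 − 25/3 = 428/3.
Numerically: ≈ 142.6667.
(This is only a lower bound; the true E[α(G)] may be larger.)

E[α(G)] ≥ 428/3 ≈ 142.6667.


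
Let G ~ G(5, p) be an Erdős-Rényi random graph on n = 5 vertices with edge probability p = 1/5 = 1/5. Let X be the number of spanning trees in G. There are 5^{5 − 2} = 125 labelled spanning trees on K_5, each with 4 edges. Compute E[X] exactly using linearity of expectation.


K_5 has 5^{5 − 2} = 125 labelled spanning trees.
For each such spanning tree H, let X_H = 1 if all 4 edges of H are present in G. Then P[X_H = 1] = p^{4} = (1/5)^{4} = 1/625.
Summing the indicators: E[X] = Σ_H E[X_H] = 125 · p^{4} = 125 · 1/625 = 1/5.
Numerically: E[X] ≈ 0.2.

E[X] = 125 · (1/5)^{4} = 1/5 ≈ 0.2.


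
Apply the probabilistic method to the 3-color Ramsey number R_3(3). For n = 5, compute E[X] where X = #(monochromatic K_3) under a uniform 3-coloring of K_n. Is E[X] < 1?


E[X] = C(5, 3) · 3^{1 − 3} = 10 · 3^{−2} = 10/9.
As a reduced fraction: E[X] = 10/9 ≈ 1.111111.
Is E[X] < 1? NO.
Since E[X] ≥ 1, the first-moment bound is inconclusive at n = 5; it does NOT by itself certify R_3(3) > 5.

E[X] = 10/9 ≈ 1.111111; E[X] ≥ 1; first-moment method inconclusive here.


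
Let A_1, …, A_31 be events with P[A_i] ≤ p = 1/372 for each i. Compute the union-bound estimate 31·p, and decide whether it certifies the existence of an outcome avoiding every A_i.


Union bound: P[∪_{i=1}^{31} A_i] ≤ Σ_i P[A_i] ≤ 31·p = 31·(1/372) = 1/12.
Numerically: 1/12 ≈ 0.083333.
Is 1/12 < 1? YES.
Since P[∪ A_i] ≤ 1/12 < 1, the complement has P[∩ A_i^c] ≥ 1 − 1/12 = 11/12 > 0, so some outcome avoids every A_i.

31·p = 1/12 ≈ 0.083333; existence CERTIFIED by the union bound.


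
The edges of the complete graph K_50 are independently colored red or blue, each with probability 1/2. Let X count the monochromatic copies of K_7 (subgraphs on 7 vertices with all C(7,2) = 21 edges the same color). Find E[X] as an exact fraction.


Let X = Σ_S X_S over the C(50, 7) = 99884400 subsets S of size 7, where X_S = 1 if the K_7 on S is monochromatic.
For a fixed S, the K_7 on S has C(7, 2) = 21 edges. P[all 21 edges red] = (1/2)^21, and likewise for blue, so P[monochromatic] = 2·(1/2)^21 = 2^{1 − 21} = 1/1048576.
By linearity of expectation: E[X] = C(50, 7) · 2^{1 − 21} = 99884400 · 1/1048576 = 6242775/65536.
Numerically: E[X] ≈ 95.2572.

E[X] = C(50,7)·2^(1−C(7,2)) = 6242775/65536 ≈ 95.2572.


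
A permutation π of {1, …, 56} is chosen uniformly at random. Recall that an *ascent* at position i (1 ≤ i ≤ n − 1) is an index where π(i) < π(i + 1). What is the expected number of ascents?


Write X = Σ X_I over i = 1, …, 55, with X_I the indicator of one ascent.
There are 55 indicators.
For each fixed i, the pair (π(i), π(i+1)) is a uniformly random ordered pair of distinct values from {1, …, 56}; by symmetry P[π(i) < π(i+1)] = 1/2.
By linearity: E[X] = 55 · (1/2) = (56 − 1) · (1/2) = 55/2 ≈ 27.500.

E[X] = 55/2 = 27.500.


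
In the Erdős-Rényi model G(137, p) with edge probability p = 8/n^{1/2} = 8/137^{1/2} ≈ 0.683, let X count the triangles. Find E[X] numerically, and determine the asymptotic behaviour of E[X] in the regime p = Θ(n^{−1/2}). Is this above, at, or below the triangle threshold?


Number of potential triangles: C(137, 3) = 419220.
Each occurs with probability p³ ≈ (0.683)³ ≈ 3.19293e-01.
By linearity: E[X] = C(137, 3)·p³ ≈ 419220 · 3.19293e-01 ≈ 133853.923.
Since α = 1/2 < 1, p = c/n^{1/2} ≫ 1/n is above the triangle threshold p ~ 1/n. Asymptotically E[X] ~ (c³/6)·n^{3(1−α)} = (8³/6)·n^{1.5} → ∞; triangles are abundant w.h.p.

E[X] ≈ 133853.923; in regime p = Θ(1/n^{1/2}) E[X] diverges (above the triangle threshold p ~ 1/n).


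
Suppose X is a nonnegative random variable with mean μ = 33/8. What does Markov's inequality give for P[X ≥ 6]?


μ = E[X] = 33/8, a = 6.
Markov: P[X ≥ 6] ≤ μ/a = (33/8)/6 = 11/16.
Numerically: ≈ 0.687500.
(Since a = 6 > μ = 4.125000, the bound 11/16 is < 1 and informative.)

P[X ≥ 6] ≤ 11/16 ≈ 0.687500.


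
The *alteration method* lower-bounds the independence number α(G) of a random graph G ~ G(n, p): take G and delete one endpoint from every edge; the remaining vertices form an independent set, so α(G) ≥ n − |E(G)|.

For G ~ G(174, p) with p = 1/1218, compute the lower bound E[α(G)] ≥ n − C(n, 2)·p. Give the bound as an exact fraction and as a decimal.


E[|E(G)|] = C(174, 2)·p = 15051 · (1/1218) = 173/14.
E[α(G)] ≥ n − E[|E(G)|] = 174 − 173/14 = 2263/14.
Numerically: ≈ 161.643.
(This is only a lower bound; the true E[α(G)] may be larger.)

E[α(G)] ≥ 2263/14 ≈ 161.643.


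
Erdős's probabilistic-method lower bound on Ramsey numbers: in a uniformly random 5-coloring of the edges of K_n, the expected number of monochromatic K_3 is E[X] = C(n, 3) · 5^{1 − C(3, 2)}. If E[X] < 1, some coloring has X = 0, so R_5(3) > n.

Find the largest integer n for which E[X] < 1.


We need C(n, 3) · 5^{1 − 3} < 1, i.e. C(n, 3) < 5^{3 − 1} = 25.
Check values of n near the boundary:
  n = 3: C(3, 3) = 1; 1 < 25? YES
  n = 4: C(4, 3) = 4; 4 < 25? YES
  n = 5: C(5, 3) = 10; 10 < 25? YES
  n = 6: C(6, 3) = 20; 20 < 25? YES
  n = 7: C(7, 3) = 35; 35 < 25? NO
  n = 8: C(8, 3) = 56; 56 < 25? NO
The largest n with C(n, 3) < 25 is n = 6 (where E[X] = 4/5 ≈ 0.800). Hence R_5(3) > 6, i.e. R_5(3) ≥ 7.

Largest n = 6; hence R_5(3) > 6.


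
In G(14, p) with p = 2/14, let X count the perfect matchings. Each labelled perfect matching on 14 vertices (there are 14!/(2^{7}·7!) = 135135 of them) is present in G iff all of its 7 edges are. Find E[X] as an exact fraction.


K_14 has 14!/(2^{7}·7!) = 135135 labelled perfect matchings.
For each such perfect matching H, let X_H = 1 if all 7 edges of H are present in G. Then P[X_H = 1] = p^{7} = (1/7)^{7} = 1/823543.
By linearity of expectation: E[X] = Σ_H E[X_H] = 135135 · p^{7} = 135135 · 1/823543 = 19305/117649.
Numerically: E[X] ≈ 0.16409.

E[X] = 135135 · (1/7)^{7} = 19305/117649 ≈ 0.16409.


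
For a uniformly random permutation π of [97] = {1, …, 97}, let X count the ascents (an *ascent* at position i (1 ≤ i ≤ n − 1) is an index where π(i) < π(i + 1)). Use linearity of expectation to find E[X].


Write X = Σ X_I over i = 1, …, 96, with X_I the indicator of one ascent.
There are 96 indicators.
For each fixed i, the pair (π(i), π(i+1)) is a uniformly random ordered pair of distinct values from {1, …, 97}; by symmetry P[π(i) < π(i+1)] = 1/2.
By linearity: E[X] = 96 · (1/2) = (97 − 1) · (1/2) = 48 ≈ 48.000.

E[X] = 48 = 48.000.


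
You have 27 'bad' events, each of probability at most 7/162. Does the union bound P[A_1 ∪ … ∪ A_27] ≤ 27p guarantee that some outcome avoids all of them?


Union bound: P[∪_{i=1}^{27} A_i] ≤ Σ_i P[A_i] ≤ 27·p = 27·(7/162) = 7/6.
Numerically: 7/6 ≈ 1.16667.
Is 7/6 < 1? NO.
Since the bound 7/6 is ≥ 1, the union bound is uninformative here; it does NOT by itself certify existence.

27·p = 7/6 ≈ 1.16667; existence NOT certified by the union bound.


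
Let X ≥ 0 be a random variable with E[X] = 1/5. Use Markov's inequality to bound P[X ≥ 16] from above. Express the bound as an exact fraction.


μ = E[X] = 1/5, a = 16.
Markov: P[X ≥ 16] ≤ μ/a = (1/5)/16 = 1/80.
Numerically: ≈ 0.013.
(Since a = 16 > μ = 0.200, the bound 1/80 is < 1 and informative.)

P[X ≥ 16] ≤ 1/80 ≈ 0.013.


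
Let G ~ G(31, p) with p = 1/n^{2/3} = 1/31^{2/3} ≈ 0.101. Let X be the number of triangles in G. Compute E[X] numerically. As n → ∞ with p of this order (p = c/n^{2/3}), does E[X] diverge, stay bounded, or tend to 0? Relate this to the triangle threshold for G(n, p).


Number of potential triangles: C(31, 3) = 4495.
Each occurs with probability p³ ≈ (0.101)³ ≈ 1.04058e-03.
By linearity: E[X] = C(31, 3)·p³ ≈ 4495 · 1.04058e-03 ≈ 4.677.
Since α = 2/3 < 1, p = c/n^{2/3} ≫ 1/n is above the triangle threshold p ~ 1/n. Asymptotically E[X] ~ (c³/6)·n^{3(1−α)} = (1³/6)·n^{1} → ∞; triangles are abundant w.h.p.

E[X] ≈ 4.677; in regime p = Θ(1/n^{2/3}) E[X] diverges (above the triangle threshold p ~ 1/n).


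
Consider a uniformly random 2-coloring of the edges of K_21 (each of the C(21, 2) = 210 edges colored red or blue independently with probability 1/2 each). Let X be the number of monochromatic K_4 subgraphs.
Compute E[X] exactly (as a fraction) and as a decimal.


Let X = Σ_S X_S over the C(21, 4) = 5985 subsets S of size 4, where X_S = 1 if the K_4 on S is monochromatic.
For a fixed S, the K_4 on S has C(4, 2) = 6 edges. P[all 6 edges red] = (1/2)^6, and likewise for blue, so P[monochromatic] = 2·(1/2)^6 = 2^{1 − 6} = 1/32.
By linearity of expectation: E[X] = C(21, 4) · 2^{1 − 6} = 5985 · 1/32 = 5985/32.
Numerically: E[X] ≈ 187.031250.

E[X] = C(21,4)·2^(1−C(4,2)) = 5985/32 ≈ 187.031250.


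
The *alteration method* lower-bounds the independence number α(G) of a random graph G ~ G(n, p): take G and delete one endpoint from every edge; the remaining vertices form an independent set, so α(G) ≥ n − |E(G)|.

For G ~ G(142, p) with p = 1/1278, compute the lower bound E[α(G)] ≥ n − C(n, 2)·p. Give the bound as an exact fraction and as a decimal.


E[|E(G)|] = C(142, 2)·p = 10011 · (1/1278) = 47/6.
E[α(G)] ≥ n − E[|E(G)|] = 142 − 47/6 = 805/6.
Numerically: ≈ 134.166667.
(This is only a lower bound; the true E[α(G)] may be larger.)

E[α(G)] ≥ 805/6 ≈ 134.166667.


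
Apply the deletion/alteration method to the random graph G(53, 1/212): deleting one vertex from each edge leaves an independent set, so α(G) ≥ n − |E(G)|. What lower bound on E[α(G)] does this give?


E[|E(G)|] = C(53, 2)·p = 1378 · (1/212) = 13/2.
E[α(G)] ≥ n − E[|E(G)|] = 53 − 13/2 = 93/2.
Numerically: ≈ 46.50000.
(This is only a lower bound; the true E[α(G)] may be larger.)

E[α(G)] ≥ 93/2 ≈ 46.50000.


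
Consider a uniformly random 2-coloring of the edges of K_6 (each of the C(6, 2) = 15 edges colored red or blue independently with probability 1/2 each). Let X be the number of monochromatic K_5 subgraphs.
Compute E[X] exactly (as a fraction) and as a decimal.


Let X = Σ_S X_S over the C(6, 5) = 6 subsets S of size 5, where X_S = 1 if the K_5 on S is monochromatic.
For a fixed S, the K_5 on S has C(5, 2) = 10 edges. P[all 10 edges red] = (1/2)^10, and likewise for blue, so P[monochromatic] = 2·(1/2)^10 = 2^{1 − 10} = 1/512.
Summing: E[X] = C(6, 5) · 2^{1 − 10} = 6 · 1/512 = 3/256.
Numerically: E[X] ≈ 0.012.

E[X] = C(6,5)·2^(1−C(5,2)) = 3/256 ≈ 0.012.


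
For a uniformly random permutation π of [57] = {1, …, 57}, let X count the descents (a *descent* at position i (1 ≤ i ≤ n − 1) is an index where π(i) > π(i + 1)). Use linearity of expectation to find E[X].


Write X = Σ X_I over i = 1, …, 56, with X_I the indicator of one descent.
There are 56 indicators.
For each fixed i, the pair (π(i), π(i+1)) is a uniformly random ordered pair of distinct values from {1, …, 57}; by symmetry P[π(i) > π(i+1)] = 1/2.
By linearity: E[X] = 56 · (1/2) = (57 − 1) · (1/2) = 28 ≈ 28.000.

E[X] = 28 = 28.000.


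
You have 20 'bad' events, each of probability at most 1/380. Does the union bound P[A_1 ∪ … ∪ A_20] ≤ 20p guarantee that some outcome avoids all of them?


Union bound: P[∪_{i=1}^{20} A_i] ≤ Σ_i P[A_i] ≤ 20·p = 20·(1/380) = 1/19.
Numerically: 1/19 ≈ 0.0526316.
Is 1/19 < 1? YES.
Since P[∪ A_i] ≤ 1/19 < 1, the complement has P[∩ A_i^c] ≥ 1 − 1/19 = 18/19 > 0, so some outcome avoids every A_i.

20·p = 1/19 ≈ 0.0526316; existence CERTIFIED by the union bound.


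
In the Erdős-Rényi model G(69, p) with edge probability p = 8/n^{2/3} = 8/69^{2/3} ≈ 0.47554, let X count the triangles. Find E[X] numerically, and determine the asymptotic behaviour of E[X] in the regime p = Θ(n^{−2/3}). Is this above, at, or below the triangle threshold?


Number of potential triangles: C(69, 3) = 52394.
Each occurs with probability p³ ≈ (0.47554)³ ≈ 1.0754043e-01.
By linearity: E[X] = C(69, 3)·p³ ≈ 52394 · 1.0754043e-01 ≈ 5634.47343.
Since α = 2/3 < 1, p = c/n^{2/3} ≫ 1/n is above the triangle threshold p ~ 1/n. Asymptotically E[X] ~ (c³/6)·n^{3(1−α)} = (8³/6)·n^{1} → ∞; triangles are abundant w.h.p.

E[X] ≈ 5634.47343; in regime p = Θ(1/n^{2/3}) E[X] diverges (above the triangle threshold p ~ 1/n).


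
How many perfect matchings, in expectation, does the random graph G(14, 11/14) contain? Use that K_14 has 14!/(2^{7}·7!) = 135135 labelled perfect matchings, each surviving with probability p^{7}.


K_14 has 14!/(2^{7}·7!) = 135135 labelled perfect matchings.
For each such perfect matching H, let X_H = 1 if all 7 edges of H are present in G. Then P[X_H = 1] = p^{7} = (11/14)^{7} = 19487171/105413504.
By linearity: E[X] = Σ_H E[X_H] = 135135 · p^{7} = 135135 · 19487171/105413504 = 376199836155/15059072.
Numerically: E[X] ≈ 24982.

E[X] = 135135 · (11/14)^{7} = 376199836155/15059072 ≈ 24982.


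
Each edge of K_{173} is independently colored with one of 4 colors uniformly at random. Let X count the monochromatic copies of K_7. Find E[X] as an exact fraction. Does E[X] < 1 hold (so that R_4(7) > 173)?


E[X] = C(173, 7) · 4^{1 − 21} = 813769676772 · 4^{−20} = 813769676772/1099511627776.
As a reduced fraction: E[X] = 203442419193/274877906944 ≈ 0.74012.
Is E[X] < 1? YES.
Since E[X] < 1, there exists a 4-coloring of K_{173} with no monochromatic K_7; hence R_4(7) > 173.

E[X] = 203442419193/274877906944 ≈ 0.74012; E[X] < 1, so R_4(7) > 173.


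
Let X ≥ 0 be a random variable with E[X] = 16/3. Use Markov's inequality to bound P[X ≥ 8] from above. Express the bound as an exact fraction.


μ = E[X] = 16/3, a = 8.
Markov: P[X ≥ 8] ≤ μ/a = (16/3)/8 = 2/3.
Numerically: ≈ 0.6667.
(Since a = 8 > μ = 5.3333, the bound 2/3 is < 1 and informative.)

P[X ≥ 8] ≤ 2/3 ≈ 0.6667.


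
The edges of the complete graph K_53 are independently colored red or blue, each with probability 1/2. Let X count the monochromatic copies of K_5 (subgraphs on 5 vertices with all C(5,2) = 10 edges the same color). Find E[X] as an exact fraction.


Let X = Σ_S X_S over the C(53, 5) = 2869685 subsets S of size 5, where X_S = 1 if the K_5 on S is monochromatic.
For a fixed S, the K_5 on S has C(5, 2) = 10 edges. P[all 10 edges red] = (1/2)^10, and likewise for blue, so P[monochromatic] = 2·(1/2)^10 = 2^{1 − 10} = 1/512.
By linearity: E[X] = C(53, 5) · 2^{1 − 10} = 2869685 · 1/512 = 2869685/512.
Numerically: E[X] ≈ 5604.8535.

E[X] = C(53,5)·2^(1−C(5,2)) = 2869685/512 ≈ 5604.8535.


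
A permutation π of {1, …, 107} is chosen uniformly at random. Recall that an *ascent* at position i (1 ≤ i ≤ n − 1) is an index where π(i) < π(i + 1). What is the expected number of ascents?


Write X = Σ X_I over i = 1, …, 106, with X_I the indicator of one ascent.
There are 106 indicators.
For each fixed i, the pair (π(i), π(i+1)) is a uniformly random ordered pair of distinct values from {1, …, 107}; by symmetry P[π(i) < π(i+1)] = 1/2.
By linearity: E[X] = 106 · (1/2) = (107 − 1) · (1/2) = 53 ≈ 53.000000.

E[X] = 53 = 53.000000.


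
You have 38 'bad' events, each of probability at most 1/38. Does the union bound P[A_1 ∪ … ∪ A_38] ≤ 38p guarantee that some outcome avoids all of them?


Union bound: P[∪_{i=1}^{38} A_i] ≤ Σ_i P[A_i] ≤ 38·p = 38·(1/38) = 1.
Numerically: 1 ≈ 1.00000.
Is 1 < 1? NO.
Since the bound 1 is ≥ 1, the union bound is uninformative here; it does NOT by itself certify existence.

38·p = 1 ≈ 1.00000; existence NOT certified by the union bound.


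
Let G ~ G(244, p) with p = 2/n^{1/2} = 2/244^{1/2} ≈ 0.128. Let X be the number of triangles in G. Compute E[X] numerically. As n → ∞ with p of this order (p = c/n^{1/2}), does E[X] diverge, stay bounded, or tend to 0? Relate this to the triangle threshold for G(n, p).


Number of potential triangles: C(244, 3) = 2391444.
Each occurs with probability p³ ≈ (0.128)³ ≈ 2.098965e-03.
By linearity: E[X] = C(244, 3)·p³ ≈ 2391444 · 2.098965e-03 ≈ 5019.5578.
Since α = 1/2 < 1, p = c/n^{1/2} ≫ 1/n is above the triangle threshold p ~ 1/n. Asymptotically E[X] ~ (c³/6)·n^{3(1−α)} = (2³/6)·n^{1.5} → ∞; triangles are abundant w.h.p.

E[X] ≈ 5019.5578; in regime p = Θ(1/n^{1/2}) E[X] diverges (above the triangle threshold p ~ 1/n).


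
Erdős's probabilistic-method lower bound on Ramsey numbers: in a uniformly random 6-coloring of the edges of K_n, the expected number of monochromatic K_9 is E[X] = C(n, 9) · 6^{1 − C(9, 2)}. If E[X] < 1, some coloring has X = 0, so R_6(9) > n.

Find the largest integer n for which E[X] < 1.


We need C(n, 9) · 6^{1 − 36} < 1, i.e. C(n, 9) < 6^{36 − 1} = 1719070799748422591028658176.
Check values of n near the boundary:
  n = 4404: C(4404, 9) = 1703375445537161676647015880; 1703375445537161676647015880 < 1719070799748422591028658176? YES
  n = 4405: C(4405, 9) = 1706862792900636302463627150; 1706862792900636302463627150 < 1719070799748422591028658176? YES
  n = 4406: C(4406, 9) = 1710356485221788389505285700; 1710356485221788389505285700 < 1719070799748422591028658176? YES
  n = 4407: C(4407, 9) = 1713856532599459170657070050; 1713856532599459170657070050 < 1719070799748422591028658176? YES
  n = 4408: C(4408, 9) = 1717362945146264156457459600; 1717362945146264156457459600 < 1719070799748422591028658176? YES
  n = 4409: C(4409, 9) = 1720875732988608787686577131; 1720875732988608787686577131 < 1719070799748422591028658176? NO
  n = 4410: C(4410, 9) = 1724394906266704102180823710; 1724394906266704102180823710 < 1719070799748422591028658176? NO
The largest n with C(n, 9) < 1719070799748422591028658176 is n = 4408 (where E[X] = 35778394690547169926197075/35813974994758803979763712 ≈ 0.9990065). Hence R_6(9) > 4408, i.e. R_6(9) ≥ 4409.

Largest n = 4408; hence R_6(9) > 4408.


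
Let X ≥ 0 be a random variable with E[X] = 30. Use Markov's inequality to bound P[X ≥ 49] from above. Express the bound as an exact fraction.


μ = E[X] = 30, a = 49.
Markov: P[X ≥ 49] ≤ μ/a = (30)/49 = 30/49.
Numerically: ≈ 0.612.
(Since a = 49 > μ = 30.000, the bound 30/49 is < 1 and informative.)

P[X ≥ 49] ≤ 30/49 ≈ 0.612.


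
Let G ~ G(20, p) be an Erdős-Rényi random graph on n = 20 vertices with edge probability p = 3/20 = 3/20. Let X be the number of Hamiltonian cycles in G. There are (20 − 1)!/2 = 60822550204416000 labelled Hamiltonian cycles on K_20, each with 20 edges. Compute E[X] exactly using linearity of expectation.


K_20 has (20 − 1)!/2 = 60822550204416000 labelled Hamiltonian cycles.
For each such Hamiltonian cycle H, let X_H = 1 if all 20 edges of H are present in G. Then P[X_H = 1] = p^{20} = (3/20)^{20} = 3486784401/104857600000000000000000000.
By linearity: E[X] = Σ_H E[X_H] = 60822550204416000 · p^{20} = 60822550204416000 · 3486784401/104857600000000000000000000 = 51776152168407487821/25600000000000000000.
Numerically: E[X] ≈ 2.02251.

E[X] = 60822550204416000 · (3/20)^{20} = 51776152168407487821/25600000000000000000 ≈ 2.02251.


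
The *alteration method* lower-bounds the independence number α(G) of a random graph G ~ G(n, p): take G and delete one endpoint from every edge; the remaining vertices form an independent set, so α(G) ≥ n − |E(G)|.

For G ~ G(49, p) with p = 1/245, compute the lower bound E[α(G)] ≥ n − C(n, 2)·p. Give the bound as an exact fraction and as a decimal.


E[|E(G)|] = C(49, 2)·p = 1176 · (1/245) = 24/5.
E[α(G)] ≥ n − E[|E(G)|] = 49 − 24/5 = 221/5.
Numerically: ≈ 44.200.
(This is only a lower bound; the true E[α(G)] may be larger.)

E[α(G)] ≥ 221/5 ≈ 44.200.


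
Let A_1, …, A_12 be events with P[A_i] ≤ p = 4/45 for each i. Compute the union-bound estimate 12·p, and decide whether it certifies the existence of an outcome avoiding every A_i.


Union bound: P[∪_{i=1}^{12} A_i] ≤ Σ_i P[A_i] ≤ 12·p = 12·(4/45) = 16/15.
Numerically: 16/15 ≈ 1.067.
Is 16/15 < 1? NO.
Since the bound 16/15 is ≥ 1, the union bound is uninformative here; it does NOT by itself certify existence.

12·p = 16/15 ≈ 1.067; existence NOT certified by the union bound.


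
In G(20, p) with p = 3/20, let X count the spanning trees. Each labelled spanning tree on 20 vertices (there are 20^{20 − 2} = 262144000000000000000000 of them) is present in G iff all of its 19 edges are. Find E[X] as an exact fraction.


K_20 has 20^{20 − 2} = 262144000000000000000000 labelled spanning trees.
For each such spanning tree H, let X_H = 1 if all 19 edges of H are present in G. Then P[X_H = 1] = p^{19} = (3/20)^{19} = 1162261467/5242880000000000000000000.
By linearity: E[X] = Σ_H E[X_H] = 262144000000000000000000 · p^{19} = 262144000000000000000000 · 1162261467/5242880000000000000000000 = 1162261467/20.
Numerically: E[X] ≈ 5.81e+07.

E[X] = 262144000000000000000000 · (3/20)^{19} = 1162261467/20 ≈ 5.81e+07.


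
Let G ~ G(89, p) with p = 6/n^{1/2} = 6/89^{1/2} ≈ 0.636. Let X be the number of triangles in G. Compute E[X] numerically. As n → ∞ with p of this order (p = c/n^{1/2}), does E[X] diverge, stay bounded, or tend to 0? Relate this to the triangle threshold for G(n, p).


Number of potential triangles: C(89, 3) = 113564.
Each occurs with probability p³ ≈ (0.636)³ ≈ 2.5725791e-01.
By linearity: E[X] = C(89, 3)·p³ ≈ 113564 · 2.5725791e-01 ≈ 29215.23757.
Since α = 1/2 < 1, p = c/n^{1/2} ≫ 1/n is above the triangle threshold p ~ 1/n. Asymptotically E[X] ~ (c³/6)·n^{3(1−α)} = (6³/6)·n^{1.5} → ∞; triangles are abundant w.h.p.

E[X] ≈ 29215.23757; in regime p = Θ(1/n^{1/2}) E[X] diverges (above the triangle threshold p ~ 1/n).


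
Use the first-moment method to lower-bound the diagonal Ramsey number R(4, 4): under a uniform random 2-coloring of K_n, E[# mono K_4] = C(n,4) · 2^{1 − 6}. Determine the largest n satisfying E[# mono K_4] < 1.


We need C(n, 4) · 2^{1 − 6} < 1, i.e. C(n, 4) < 2^{6 − 1} = 32.
Check values of n near the boundary:
  n = 5: C(5, 4) = 5; 5 < 32? YES
  n = 6: C(6, 4) = 15; 15 < 32? YES
  n = 7: C(7, 4) = 35; 35 < 32? NO
The largest n with C(n, 4) < 32 is n = 6 (where E[X] = 15/32 ≈ 0.4688). Hence R(4, 4) > 6, i.e. R(4, 4) ≥ 7.

Largest n = 6; hence R(4, 4) > 6.


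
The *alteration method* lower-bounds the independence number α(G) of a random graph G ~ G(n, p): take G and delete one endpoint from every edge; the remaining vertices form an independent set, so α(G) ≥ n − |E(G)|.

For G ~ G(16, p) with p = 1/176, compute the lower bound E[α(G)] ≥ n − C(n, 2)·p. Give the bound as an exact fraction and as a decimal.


E[|E(G)|] = C(16, 2)·p = 120 · (1/176) = 15/22.
E[α(G)] ≥ n − E[|E(G)|] = 16 − 15/22 = 337/22.
Numerically: ≈ 15.31818.
(This is only a lower bound; the true E[α(G)] may be larger.)

E[α(G)] ≥ 337/22 ≈ 15.31818.


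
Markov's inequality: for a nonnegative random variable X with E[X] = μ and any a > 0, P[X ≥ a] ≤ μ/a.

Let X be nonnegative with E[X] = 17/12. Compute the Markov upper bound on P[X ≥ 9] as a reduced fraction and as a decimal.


μ = E[X] = 17/12, a = 9.
Markov: P[X ≥ 9] ≤ μ/a = (17/12)/9 = 17/108.
Numerically: ≈ 0.1574.
(Since a = 9 > μ = 1.4167, the bound 17/108 is < 1 and informative.)

P[X ≥ 9] ≤ 17/108 ≈ 0.1574.


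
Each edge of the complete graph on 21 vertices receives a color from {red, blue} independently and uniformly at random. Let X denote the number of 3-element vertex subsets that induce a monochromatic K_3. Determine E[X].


Let X = Σ_S X_S over the C(21, 3) = 1330 subsets S of size 3, where X_S = 1 if the K_3 on S is monochromatic.
For a fixed S, the K_3 on S has C(3, 2) = 3 edges. P[all 3 edges red] = (1/2)^3, and likewise for blue, so P[monochromatic] = 2·(1/2)^3 = 2^{1 − 3} = 1/4.
Summing: E[X] = C(21, 3) · 2^{1 − 3} = 1330 · 1/4 = 665/2.
Numerically: E[X] ≈ 332.500.

E[X] = C(21,3)·2^(1−C(3,2)) = 665/2 ≈ 332.500.


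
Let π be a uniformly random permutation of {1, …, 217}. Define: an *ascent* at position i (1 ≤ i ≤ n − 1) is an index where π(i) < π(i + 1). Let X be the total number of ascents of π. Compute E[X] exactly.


Write X = Σ X_I over i = 1, …, 216, with X_I the indicator of one ascent.
There are 216 indicators.
For each fixed i, the pair (π(i), π(i+1)) is a uniformly random ordered pair of distinct values from {1, …, 217}; by symmetry P[π(i) < π(i+1)] = 1/2.
By linearity: E[X] = 216 · (1/2) = (217 − 1) · (1/2) = 108 ≈ 108.00000.

E[X] = 108 = 108.00000.


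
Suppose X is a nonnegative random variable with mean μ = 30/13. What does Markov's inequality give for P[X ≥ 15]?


μ = E[X] = 30/13, a = 15.
Markov: P[X ≥ 15] ≤ μ/a = (30/13)/15 = 2/13.
Numerically: ≈ 0.1538.
(Since a = 15 > μ = 2.3077, the bound 2/13 is < 1 and informative.)

P[X ≥ 15] ≤ 2/13 ≈ 0.1538.


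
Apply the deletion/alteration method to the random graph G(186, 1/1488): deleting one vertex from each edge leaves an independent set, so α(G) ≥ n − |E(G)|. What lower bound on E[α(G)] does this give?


E[|E(G)|] = C(186, 2)·p = 17205 · (1/1488) = 185/16.
E[α(G)] ≥ n − E[|E(G)|] = 186 − 185/16 = 2791/16.
Numerically: ≈ 174.438.
(This is only a lower bound; the true E[α(G)] may be larger.)

E[α(G)] ≥ 2791/16 ≈ 174.438.


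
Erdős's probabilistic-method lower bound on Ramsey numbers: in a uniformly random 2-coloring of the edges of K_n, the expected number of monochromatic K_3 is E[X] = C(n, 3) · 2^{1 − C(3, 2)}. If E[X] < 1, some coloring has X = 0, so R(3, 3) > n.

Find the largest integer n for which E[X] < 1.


We need C(n, 3) · 2^{1 − 3} < 1, i.e. C(n, 3) < 2^{3 − 1} = 4.
Check values of n near the boundary:
  n = 3: C(3, 3) = 1; 1 < 4? YES
  n = 4: C(4, 3) = 4; 4 < 4? NO
  n = 5: C(5, 3) = 10; 10 < 4? NO
The largest n with C(n, 3) < 4 is n = 3 (where E[X] = 1/4 ≈ 0.25000). Hence R(3, 3) > 3, i.e. R(3, 3) ≥ 4.

Largest n = 3; hence R(3, 3) > 3.


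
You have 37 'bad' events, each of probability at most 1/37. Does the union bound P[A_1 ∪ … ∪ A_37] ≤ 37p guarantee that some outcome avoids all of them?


Union bound: P[∪_{i=1}^{37} A_i] ≤ Σ_i P[A_i] ≤ 37·p = 37·(1/37) = 1.
Numerically: 1 ≈ 1.0000.
Is 1 < 1? NO.
Since the bound 1 is ≥ 1, the union bound is uninformative here; it does NOT by itself certify existence.

37·p = 1 ≈ 1.0000; existence NOT certified by the union bound.


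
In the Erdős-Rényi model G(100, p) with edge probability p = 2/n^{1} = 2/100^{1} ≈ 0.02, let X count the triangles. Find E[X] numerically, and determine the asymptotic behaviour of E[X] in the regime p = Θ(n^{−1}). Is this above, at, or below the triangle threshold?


Number of potential triangles: C(100, 3) = 161700.
Each occurs with probability p³ ≈ (0.02)³ ≈ 8.00000000e-06.
By linearity: E[X] = C(100, 3)·p³ ≈ 161700 · 8.00000000e-06 ≈ 1.293600.
Here α = 1, so p = 2/n is exactly at the triangle threshold p ~ 1/n. Asymptotically E[X] → c³/6 = 2³/6 = 4/3 ≈ 1.333333, a bounded constant. In this regime the triangle count is asymptotically Poisson(c³/6).

E[X] ≈ 1.293600; in regime p = Θ(1/n^{1}) E[X] stays bounded (at the triangle threshold p ~ 1/n).


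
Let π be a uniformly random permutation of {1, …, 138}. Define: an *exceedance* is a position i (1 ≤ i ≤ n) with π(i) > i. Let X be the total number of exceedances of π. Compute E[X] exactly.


Write X = Σ_{i=1}^{138} X_i, where X_i = 1_{π(i) > i}.
For each fixed i, π(i) is uniform over {1, …, 138} (marginal of a uniform permutation), so P[π(i) > i] = (n − i)/n. Summing: Σ_{i=1}^{138} (n − i)/n = (0 + 1 + … + 137)/138 = 138(138 − 1)/(2·138) = (138 − 1)/2.
Hence E[X] = Σ_{i=1}^{138} (138 − i)/138 = 137/2 ≈ 68.50000.

E[X] = 137/2 = 68.50000.


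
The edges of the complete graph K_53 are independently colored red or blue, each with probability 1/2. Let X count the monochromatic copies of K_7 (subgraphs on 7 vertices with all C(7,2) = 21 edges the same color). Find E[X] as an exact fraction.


Let X = Σ_S X_S over the C(53, 7) = 154143080 subsets S of size 7, where X_S = 1 if the K_7 on S is monochromatic.
For a fixed S, the K_7 on S has C(7, 2) = 21 edges. P[all 21 edges red] = (1/2)^21, and likewise for blue, so P[monochromatic] = 2·(1/2)^21 = 2^{1 − 21} = 1/1048576.
By linearity: E[X] = C(53, 7) · 2^{1 − 21} = 154143080 · 1/1048576 = 19267885/131072.
Numerically: E[X] ≈ 147.00230.

E[X] = C(53,7)·2^(1−C(7,2)) = 19267885/131072 ≈ 147.00230.


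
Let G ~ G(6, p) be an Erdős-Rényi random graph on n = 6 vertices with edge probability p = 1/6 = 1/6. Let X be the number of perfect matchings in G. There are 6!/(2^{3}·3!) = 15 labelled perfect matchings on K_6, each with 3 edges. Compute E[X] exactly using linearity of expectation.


K_6 has 6!/(2^{3}·3!) = 15 labelled perfect matchings.
For each such perfect matching H, let X_H = 1 if all 3 edges of H are present in G. Then P[X_H = 1] = p^{3} = (1/6)^{3} = 1/216.
Summing the indicators: E[X] = Σ_H E[X_H] = 15 · p^{3} = 15 · 1/216 = 5/72.
Numerically: E[X] ≈ 0.069444.

E[X] = 15 · (1/6)^{3} = 5/72 ≈ 0.069444.


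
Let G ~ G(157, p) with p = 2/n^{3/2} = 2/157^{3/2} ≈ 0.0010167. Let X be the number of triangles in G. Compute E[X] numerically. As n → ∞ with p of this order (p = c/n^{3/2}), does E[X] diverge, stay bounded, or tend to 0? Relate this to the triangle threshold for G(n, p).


Number of potential triangles: C(157, 3) = 632710.
Each occurs with probability p³ ≈ (0.0010167)³ ≈ 1.0508520e-09.
By linearity: E[X] = C(157, 3)·p³ ≈ 632710 · 1.0508520e-09 ≈ 0.00066.
Since α = 3/2 > 1, p = c/n^{3/2} = o(1/n) is below the triangle threshold p ~ 1/n. Asymptotically E[X] ~ (c³/6)·n^{3(1−α)} = (2³/6)·n^{-1.5} → 0, so by Markov's inequality G has no triangles w.h.p.

E[X] ≈ 0.00066; in regime p = Θ(1/n^{3/2}) E[X] tends to 0 (below the triangle threshold p ~ 1/n).


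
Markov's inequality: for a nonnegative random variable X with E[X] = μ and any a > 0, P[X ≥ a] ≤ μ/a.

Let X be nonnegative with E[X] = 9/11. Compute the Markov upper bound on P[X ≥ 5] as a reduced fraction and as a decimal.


μ = E[X] = 9/11, a = 5.
Markov: P[X ≥ 5] ≤ μ/a = (9/11)/5 = 9/55.
Numerically: ≈ 0.1636.
(Since a = 5 > μ = 0.8182, the bound 9/55 is < 1 and informative.)

P[X ≥ 5] ≤ 9/55 ≈ 0.1636.


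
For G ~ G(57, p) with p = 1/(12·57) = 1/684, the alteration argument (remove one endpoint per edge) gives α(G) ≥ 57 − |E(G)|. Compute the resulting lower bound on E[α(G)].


E[|E(G)|] = C(57, 2)·p = 1596 · (1/684) = 7/3.
E[α(G)] ≥ n − E[|E(G)|] = 57 − 7/3 = 164/3.
Numerically: ≈ 54.66667.
(This is only a lower bound; the true E[α(G)] may be larger.)

E[α(G)] ≥ 164/3 ≈ 54.66667.


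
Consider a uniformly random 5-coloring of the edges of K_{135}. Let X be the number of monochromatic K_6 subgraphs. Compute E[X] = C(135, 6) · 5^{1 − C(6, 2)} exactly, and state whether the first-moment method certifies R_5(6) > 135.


E[X] = C(135, 6) · 5^{1 − 15} = 7511839335 · 5^{−14} = 7511839335/6103515625.
As a reduced fraction: E[X] = 1502367867/1220703125 ≈ 1.2307.
Is E[X] < 1? NO.
Since E[X] ≥ 1, the first-moment bound is inconclusive at n = 135; it does NOT by itself certify R_5(6) > 135.

E[X] = 1502367867/1220703125 ≈ 1.2307; E[X] ≥ 1; first-moment method inconclusive here.


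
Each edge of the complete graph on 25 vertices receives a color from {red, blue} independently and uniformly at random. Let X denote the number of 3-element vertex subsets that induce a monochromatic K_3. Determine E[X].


Let X = Σ_S X_S over the C(25, 3) = 2300 subsets S of size 3, where X_S = 1 if the K_3 on S is monochromatic.
For a fixed S, the K_3 on S has C(3, 2) = 3 edges. P[all 3 edges red] = (1/2)^3, and likewise for blue, so P[monochromatic] = 2·(1/2)^3 = 2^{1 − 3} = 1/4.
By linearity of expectation: E[X] = C(25, 3) · 2^{1 − 3} = 2300 · 1/4 = 575.
Numerically: E[X] ≈ 575.00000.

E[X] = C(25,3)·2^(1−C(3,2)) = 575 ≈ 575.00000.


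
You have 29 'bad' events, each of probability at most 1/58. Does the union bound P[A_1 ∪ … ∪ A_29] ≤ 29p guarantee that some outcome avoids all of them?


Union bound: P[∪_{i=1}^{29} A_i] ≤ Σ_i P[A_i] ≤ 29·p = 29·(1/58) = 1/2.
Numerically: 1/2 ≈ 0.5000.
Is 1/2 < 1? YES.
Since P[∪ A_i] ≤ 1/2 < 1, the complement has P[∩ A_i^c] ≥ 1 − 1/2 = 1/2 > 0, so some outcome avoids every A_i.

29·p = 1/2 ≈ 0.5000; existence CERTIFIED by the union bound.


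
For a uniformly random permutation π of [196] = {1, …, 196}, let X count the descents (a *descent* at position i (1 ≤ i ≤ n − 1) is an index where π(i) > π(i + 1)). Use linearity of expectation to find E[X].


Write X = Σ X_I over i = 1, …, 195, with X_I the indicator of one descent.
There are 195 indicators.
For each fixed i, the pair (π(i), π(i+1)) is a uniformly random ordered pair of distinct values from {1, …, 196}; by symmetry P[π(i) > π(i+1)] = 1/2.
By linearity: E[X] = 195 · (1/2) = (196 − 1) · (1/2) = 195/2 ≈ 97.500.

E[X] = 195/2 = 97.500.


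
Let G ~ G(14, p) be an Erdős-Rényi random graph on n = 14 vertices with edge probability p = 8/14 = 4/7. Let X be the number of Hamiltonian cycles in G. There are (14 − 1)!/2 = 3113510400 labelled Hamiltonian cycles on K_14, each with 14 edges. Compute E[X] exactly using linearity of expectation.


K_14 has (14 − 1)!/2 = 3113510400 labelled Hamiltonian cycles.
For each such Hamiltonian cycle H, let X_H = 1 if all 14 edges of H are present in G. Then P[X_H = 1] = p^{14} = (4/7)^{14} = 268435456/678223072849.
By linearity of expectation: E[X] = Σ_H E[X_H] = 3113510400 · p^{14} = 3113510400 · 268435456/678223072849 = 119396654854963200/96889010407.
Numerically: E[X] ≈ 1.2323e+06.

E[X] = 3113510400 · (4/7)^{14} = 119396654854963200/96889010407 ≈ 1.2323e+06.


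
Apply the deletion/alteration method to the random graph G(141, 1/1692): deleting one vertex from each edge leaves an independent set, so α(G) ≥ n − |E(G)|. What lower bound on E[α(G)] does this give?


E[|E(G)|] = C(141, 2)·p = 9870 · (1/1692) = 35/6.
E[α(G)] ≥ n − E[|E(G)|] = 141 − 35/6 = 811/6.
Numerically: ≈ 135.1667.
(This is only a lower bound; the true E[α(G)] may be larger.)

E[α(G)] ≥ 811/6 ≈ 135.1667.


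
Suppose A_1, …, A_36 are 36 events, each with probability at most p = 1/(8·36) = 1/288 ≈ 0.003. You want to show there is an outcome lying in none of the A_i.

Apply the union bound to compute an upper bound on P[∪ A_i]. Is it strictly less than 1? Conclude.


Union bound: P[∪_{i=1}^{36} A_i] ≤ Σ_i P[A_i] ≤ 36·p = 36·(1/288) = 1/8.
Numerically: 1/8 ≈ 0.125.
Is 1/8 < 1? YES.
Since P[∪ A_i] ≤ 1/8 < 1, the complement has P[∩ A_i^c] ≥ 1 − 1/8 = 7/8 > 0, so some outcome avoids every A_i.

36·p = 1/8 ≈ 0.125; existence CERTIFIED by the union bound.


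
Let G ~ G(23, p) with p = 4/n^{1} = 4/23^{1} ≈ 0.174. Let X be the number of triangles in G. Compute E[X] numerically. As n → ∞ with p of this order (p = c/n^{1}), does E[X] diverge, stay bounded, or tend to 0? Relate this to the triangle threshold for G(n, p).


Number of potential triangles: C(23, 3) = 1771.
Each occurs with probability p³ ≈ (0.174)³ ≈ 5.26013e-03.
By linearity: E[X] = C(23, 3)·p³ ≈ 1771 · 5.26013e-03 ≈ 9.316.
Here α = 1, so p = 4/n is exactly at the triangle threshold p ~ 1/n. Asymptotically E[X] → c³/6 = 4³/6 = 32/3 ≈ 10.667, a bounded constant. In this regime the triangle count is asymptotically Poisson(c³/6).

E[X] ≈ 9.316; in regime p = Θ(1/n^{1}) E[X] stays bounded (at the triangle threshold p ~ 1/n).


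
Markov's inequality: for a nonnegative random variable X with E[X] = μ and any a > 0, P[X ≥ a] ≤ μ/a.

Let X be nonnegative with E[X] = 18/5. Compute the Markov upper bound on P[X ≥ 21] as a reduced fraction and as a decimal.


μ = E[X] = 18/5, a = 21.
Markov: P[X ≥ 21] ≤ μ/a = (18/5)/21 = 6/35.
Numerically: ≈ 0.171429.
(Since a = 21 > μ = 3.600000, the bound 6/35 is < 1 and informative.)

P[X ≥ 21] ≤ 6/35 ≈ 0.171429.


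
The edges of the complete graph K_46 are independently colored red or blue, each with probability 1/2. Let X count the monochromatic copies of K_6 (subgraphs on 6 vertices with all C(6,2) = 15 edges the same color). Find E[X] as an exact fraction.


Let X = Σ_S X_S over the C(46, 6) = 9366819 subsets S of size 6, where X_S = 1 if the K_6 on S is monochromatic.
For a fixed S, the K_6 on S has C(6, 2) = 15 edges. P[all 15 edges red] = (1/2)^15, and likewise for blue, so P[monochromatic] = 2·(1/2)^15 = 2^{1 − 15} = 1/16384.
By linearity: E[X] = C(46, 6) · 2^{1 − 15} = 9366819 · 1/16384 = 9366819/16384.
Numerically: E[X] ≈ 571.7053.

E[X] = C(46,6)·2^(1−C(6,2)) = 9366819/16384 ≈ 571.7053.


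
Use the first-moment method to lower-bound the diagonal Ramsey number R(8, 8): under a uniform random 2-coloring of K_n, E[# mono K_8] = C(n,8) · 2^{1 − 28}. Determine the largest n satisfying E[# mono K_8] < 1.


We need C(n, 8) · 2^{1 − 28} < 1, i.e. C(n, 8) < 2^{28 − 1} = 134217728.
Check values of n near the boundary:
  n = 41: C(41, 8) = 95548245; 95548245 < 134217728? YES
  n = 42: C(42, 8) = 118030185; 118030185 < 134217728? YES
  n = 43: C(43, 8) = 145008513; 145008513 < 134217728? NO
The largest n with C(n, 8) < 134217728 is n = 42 (where E[X] = 118030185/134217728 ≈ 0.879393). Hence R(8, 8) > 42, i.e. R(8, 8) ≥ 43.

Largest n = 42; hence R(8, 8) > 42.


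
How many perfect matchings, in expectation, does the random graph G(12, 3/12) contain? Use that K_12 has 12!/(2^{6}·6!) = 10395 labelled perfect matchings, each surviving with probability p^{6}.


K_12 has 12!/(2^{6}·6!) = 10395 labelled perfect matchings.
For each such perfect matching H, let X_H = 1 if all 6 edges of H are present in G. Then P[X_H = 1] = p^{6} = (1/4)^{6} = 1/4096.
By linearity of expectation: E[X] = Σ_H E[X_H] = 10395 · p^{6} = 10395 · 1/4096 = 10395/4096.
Numerically: E[X] ≈ 2.53784.

E[X] = 10395 · (1/4)^{6} = 10395/4096 ≈ 2.53784.


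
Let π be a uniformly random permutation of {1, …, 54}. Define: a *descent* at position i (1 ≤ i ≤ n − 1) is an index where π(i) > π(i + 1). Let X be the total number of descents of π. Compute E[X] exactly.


Write X = Σ X_I over i = 1, …, 53, with X_I the indicator of one descent.
There are 53 indicators.
For each fixed i, the pair (π(i), π(i+1)) is a uniformly random ordered pair of distinct values from {1, …, 54}; by symmetry P[π(i) > π(i+1)] = 1/2.
By linearity: E[X] = 53 · (1/2) = (54 − 1) · (1/2) = 53/2 ≈ 26.5000.

E[X] = 53/2 = 26.5000.
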